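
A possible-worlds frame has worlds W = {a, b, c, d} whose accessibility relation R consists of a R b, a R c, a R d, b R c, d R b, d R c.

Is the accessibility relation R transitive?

Transitive: yes — every two-step R-path is closed by a direct edge.

Yes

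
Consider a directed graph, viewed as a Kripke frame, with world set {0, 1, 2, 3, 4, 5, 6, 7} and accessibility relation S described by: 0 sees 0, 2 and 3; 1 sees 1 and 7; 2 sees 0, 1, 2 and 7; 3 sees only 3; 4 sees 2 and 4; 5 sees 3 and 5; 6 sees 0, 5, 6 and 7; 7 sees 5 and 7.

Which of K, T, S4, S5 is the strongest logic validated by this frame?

Reflexive (axiom T): yes — every world is S-related to itself.
Transitive (axiom 4): no — 0 S 2 and 2 S 1, but not 0 S 1.
Euclidean (axiom 5): no — 0 S 2 and 0 S 3, but not 2 S 3.
So F validates K, T; S4 would additionally require S to be transitive. The strongest is T.

T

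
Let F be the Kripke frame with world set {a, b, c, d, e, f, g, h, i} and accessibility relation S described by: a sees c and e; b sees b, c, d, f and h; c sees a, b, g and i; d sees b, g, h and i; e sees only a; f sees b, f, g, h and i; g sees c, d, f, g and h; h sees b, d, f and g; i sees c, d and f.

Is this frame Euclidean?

Euclidean: no — a S c and a S e, but not c S e.

No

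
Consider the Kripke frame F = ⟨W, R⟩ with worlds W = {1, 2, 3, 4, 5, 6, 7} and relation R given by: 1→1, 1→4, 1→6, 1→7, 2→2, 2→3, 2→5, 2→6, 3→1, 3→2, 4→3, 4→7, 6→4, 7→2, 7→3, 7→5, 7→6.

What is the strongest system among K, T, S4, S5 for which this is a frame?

K

Reflexive (axiom T): no — 3 is not related to itself.
Transitive (axiom 4): no — 1 R 4 and 4 R 3, but not 1 R 3.
Euclidean (axiom 5): no — 1 R 4 and 1 R 6, but not 4 R 6.
So F validates K; T would additionally require R to be reflexive. The strongest is K.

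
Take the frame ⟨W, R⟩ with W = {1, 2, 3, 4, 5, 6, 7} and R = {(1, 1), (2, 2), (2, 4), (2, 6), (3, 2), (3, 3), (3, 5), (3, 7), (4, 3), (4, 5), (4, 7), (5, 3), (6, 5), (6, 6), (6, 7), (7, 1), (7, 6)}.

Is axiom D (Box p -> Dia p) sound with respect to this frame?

Axiom D corresponds to the accessibility relation being serial.
Serial: yes — every world has a successor (e.g. 1 R 1).

Yes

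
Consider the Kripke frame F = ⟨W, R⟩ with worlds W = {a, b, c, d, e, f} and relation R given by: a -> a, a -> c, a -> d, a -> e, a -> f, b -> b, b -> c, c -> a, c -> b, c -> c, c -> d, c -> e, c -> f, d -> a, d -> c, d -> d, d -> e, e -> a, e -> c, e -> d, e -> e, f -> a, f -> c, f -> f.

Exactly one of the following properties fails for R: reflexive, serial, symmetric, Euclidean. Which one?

Reflexive: yes — every world is R-related to itself.
Serial: yes — every world has a successor (e.g. a R a).
Symmetric: yes — every pair in R has its reverse in R.
Euclidean: no — a R d and a R f, but not d R f.
Only Euclidean fails.

Euclidean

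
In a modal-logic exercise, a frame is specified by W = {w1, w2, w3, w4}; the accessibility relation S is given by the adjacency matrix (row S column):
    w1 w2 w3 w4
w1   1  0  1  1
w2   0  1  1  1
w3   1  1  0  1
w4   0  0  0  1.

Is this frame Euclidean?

Euclidean: no — w1 S w4 and w1 S w3, but not w4 S w3.

No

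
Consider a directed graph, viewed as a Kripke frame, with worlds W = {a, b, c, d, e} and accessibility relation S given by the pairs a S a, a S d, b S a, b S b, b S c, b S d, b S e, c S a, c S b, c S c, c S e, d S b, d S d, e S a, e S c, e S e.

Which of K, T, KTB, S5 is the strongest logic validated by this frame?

Reflexive (axiom T): yes — every world is S-related to itself.
Symmetric (axiom B): no — a S d but not d S a.
Euclidean (axiom 5): no — b S a and b S c, but not a S c.
So F validates K, T; KTB would additionally require S to be symmetric. The strongest is T.

T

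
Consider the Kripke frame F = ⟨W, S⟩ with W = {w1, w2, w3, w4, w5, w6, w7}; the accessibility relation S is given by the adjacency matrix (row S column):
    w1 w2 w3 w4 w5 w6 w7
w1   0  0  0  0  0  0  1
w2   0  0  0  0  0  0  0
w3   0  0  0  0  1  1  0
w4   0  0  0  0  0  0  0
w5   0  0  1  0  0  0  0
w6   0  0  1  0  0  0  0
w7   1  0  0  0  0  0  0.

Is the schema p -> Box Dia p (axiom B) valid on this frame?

Yes

By correspondence theory, B is valid on a frame iff S is symmetric.
Symmetric: yes — every pair in S has its reverse in S.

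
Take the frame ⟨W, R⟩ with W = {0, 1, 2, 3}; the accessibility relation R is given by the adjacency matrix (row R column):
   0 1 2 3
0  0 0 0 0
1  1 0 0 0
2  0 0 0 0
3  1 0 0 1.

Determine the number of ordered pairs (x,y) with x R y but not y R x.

2

Enumerating: (1,0), (3,0).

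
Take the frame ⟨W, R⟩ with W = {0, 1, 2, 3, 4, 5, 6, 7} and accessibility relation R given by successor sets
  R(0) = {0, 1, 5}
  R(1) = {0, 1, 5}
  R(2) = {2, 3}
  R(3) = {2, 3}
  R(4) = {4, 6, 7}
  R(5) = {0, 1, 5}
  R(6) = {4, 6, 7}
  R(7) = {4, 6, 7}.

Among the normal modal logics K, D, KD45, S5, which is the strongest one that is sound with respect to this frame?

Serial (axiom D): yes — every world has a successor (e.g. 0 R 0).
Euclidean (axiom 5): yes — any two successors of a common world are R-related.
Transitive (axiom 4): yes — every two-step R-path is closed by a direct edge.
Reflexive (axiom T): yes — every world is R-related to itself.
So F validates K, D, KD45, S5. The strongest is S5.

S5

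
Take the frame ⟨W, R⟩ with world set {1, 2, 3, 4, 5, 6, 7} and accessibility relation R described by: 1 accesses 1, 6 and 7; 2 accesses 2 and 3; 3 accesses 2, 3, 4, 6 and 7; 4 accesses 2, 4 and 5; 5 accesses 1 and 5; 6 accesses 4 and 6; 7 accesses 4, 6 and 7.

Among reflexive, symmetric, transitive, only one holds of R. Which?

reflexive

Reflexive: yes — every world is R-related to itself.
Symmetric: no — 1 R 6 but not 6 R 1.
Transitive: no — 1 R 6 and 6 R 4, but not 1 R 4.
Only reflexive holds.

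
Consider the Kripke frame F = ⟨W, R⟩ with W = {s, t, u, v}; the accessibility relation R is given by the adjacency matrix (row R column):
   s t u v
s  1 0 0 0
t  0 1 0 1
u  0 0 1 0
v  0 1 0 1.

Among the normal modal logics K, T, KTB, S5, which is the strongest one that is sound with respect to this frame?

S5

Reflexive (axiom T): yes — every world is R-related to itself.
Symmetric (axiom B): yes — every pair in R has its reverse in R.
Euclidean (axiom 5): yes — any two successors of a common world are R-related.
So F validates K, T, KTB, S5. The strongest is S5.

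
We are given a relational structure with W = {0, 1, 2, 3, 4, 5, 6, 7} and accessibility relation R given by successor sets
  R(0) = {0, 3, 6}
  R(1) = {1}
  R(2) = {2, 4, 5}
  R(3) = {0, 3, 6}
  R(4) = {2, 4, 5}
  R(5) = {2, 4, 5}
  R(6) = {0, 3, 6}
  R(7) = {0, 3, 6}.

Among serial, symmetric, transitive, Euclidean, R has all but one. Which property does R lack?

Serial: yes — every world has a successor (e.g. 0 R 0).
Symmetric: no — 7 R 0 but not 0 R 7.
Transitive: yes — every two-step R-path is closed by a direct edge.
Euclidean: yes — any two successors of a common world are R-related.
Only symmetric fails.

symmetric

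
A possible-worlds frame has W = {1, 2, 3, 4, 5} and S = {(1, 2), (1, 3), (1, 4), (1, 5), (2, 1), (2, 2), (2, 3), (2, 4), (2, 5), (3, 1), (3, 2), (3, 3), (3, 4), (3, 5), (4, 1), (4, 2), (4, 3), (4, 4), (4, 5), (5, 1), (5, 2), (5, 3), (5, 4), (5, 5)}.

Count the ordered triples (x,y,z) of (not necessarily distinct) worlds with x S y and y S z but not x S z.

4

Enumerating: (1,2,1), (1,3,1), (1,4,1), (1,5,1).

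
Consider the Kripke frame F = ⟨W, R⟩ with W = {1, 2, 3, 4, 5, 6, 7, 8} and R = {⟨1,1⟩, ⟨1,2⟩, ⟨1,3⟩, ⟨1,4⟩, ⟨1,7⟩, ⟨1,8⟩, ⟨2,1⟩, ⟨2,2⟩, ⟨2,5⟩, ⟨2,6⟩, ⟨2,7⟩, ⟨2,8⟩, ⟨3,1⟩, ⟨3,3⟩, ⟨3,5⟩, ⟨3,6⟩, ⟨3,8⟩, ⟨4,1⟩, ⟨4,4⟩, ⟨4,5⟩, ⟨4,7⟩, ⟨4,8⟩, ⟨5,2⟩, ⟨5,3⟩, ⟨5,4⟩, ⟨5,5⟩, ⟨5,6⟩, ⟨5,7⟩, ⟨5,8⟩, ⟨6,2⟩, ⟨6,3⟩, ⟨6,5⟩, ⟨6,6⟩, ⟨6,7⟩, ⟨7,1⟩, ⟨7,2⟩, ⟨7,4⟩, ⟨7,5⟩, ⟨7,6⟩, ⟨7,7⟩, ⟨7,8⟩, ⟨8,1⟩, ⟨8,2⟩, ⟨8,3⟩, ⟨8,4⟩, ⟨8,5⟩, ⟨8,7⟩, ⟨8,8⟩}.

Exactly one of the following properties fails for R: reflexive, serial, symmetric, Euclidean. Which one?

Reflexive: yes — every world is R-related to itself.
Serial: yes — every world has a successor (e.g. 1 R 1).
Symmetric: yes — every pair in R has its reverse in R.
Euclidean: no — 1 R 2 and 1 R 3, but not 2 R 3.
Only Euclidean fails.

Euclidean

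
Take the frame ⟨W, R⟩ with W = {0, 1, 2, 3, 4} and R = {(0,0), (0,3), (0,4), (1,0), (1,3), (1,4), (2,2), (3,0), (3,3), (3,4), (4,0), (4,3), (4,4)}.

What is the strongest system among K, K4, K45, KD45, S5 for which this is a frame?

Transitive (axiom 4): yes — every two-step R-path is closed by a direct edge.
Euclidean (axiom 5): yes — any two successors of a common world are R-related.
Serial (axiom D): yes — every world has a successor (e.g. 0 R 0).
Reflexive (axiom T): no — 1 is not related to itself.
So F validates K, K4, K45, KD45; S5 would additionally require R to be reflexive. The strongest is KD45.

KD45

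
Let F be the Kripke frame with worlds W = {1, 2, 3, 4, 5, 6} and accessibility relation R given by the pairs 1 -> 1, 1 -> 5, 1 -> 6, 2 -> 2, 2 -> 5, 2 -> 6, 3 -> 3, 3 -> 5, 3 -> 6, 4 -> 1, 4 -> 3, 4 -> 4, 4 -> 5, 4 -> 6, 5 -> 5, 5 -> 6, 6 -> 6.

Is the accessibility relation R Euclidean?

Euclidean: no — 1 R 6 and 1 R 5, but not 6 R 5.

No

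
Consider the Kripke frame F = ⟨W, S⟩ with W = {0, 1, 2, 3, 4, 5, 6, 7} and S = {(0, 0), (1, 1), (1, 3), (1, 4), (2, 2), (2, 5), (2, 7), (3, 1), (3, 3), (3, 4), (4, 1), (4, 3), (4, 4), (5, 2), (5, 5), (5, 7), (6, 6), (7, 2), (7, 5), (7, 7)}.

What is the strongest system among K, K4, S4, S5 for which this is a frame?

S5

Transitive (axiom 4): yes — every two-step S-path is closed by a direct edge.
Reflexive (axiom T): yes — every world is S-related to itself.
Euclidean (axiom 5): yes — any two successors of a common world are S-related.
So F validates K, K4, S4, S5. The strongest is S5.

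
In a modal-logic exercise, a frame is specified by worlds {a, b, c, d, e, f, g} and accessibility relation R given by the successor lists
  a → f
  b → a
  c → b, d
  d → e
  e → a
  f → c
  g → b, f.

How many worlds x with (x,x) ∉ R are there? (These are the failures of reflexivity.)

Enumerating: a, b, c, d, e, f, g.

7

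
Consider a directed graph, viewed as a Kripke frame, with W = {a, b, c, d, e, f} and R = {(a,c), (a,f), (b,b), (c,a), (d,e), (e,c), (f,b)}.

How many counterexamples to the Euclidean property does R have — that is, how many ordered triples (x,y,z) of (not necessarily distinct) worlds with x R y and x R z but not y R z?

Enumerating: (a,c,c), (a,c,f), (a,f,c), (a,f,f), (c,a,a), (d,e,e), (e,c,c).

7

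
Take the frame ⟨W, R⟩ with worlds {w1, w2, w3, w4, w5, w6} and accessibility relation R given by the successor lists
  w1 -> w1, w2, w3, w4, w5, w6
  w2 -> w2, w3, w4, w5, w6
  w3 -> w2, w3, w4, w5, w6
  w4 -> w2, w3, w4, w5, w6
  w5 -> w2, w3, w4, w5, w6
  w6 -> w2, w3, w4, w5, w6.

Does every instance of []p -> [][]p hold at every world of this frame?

Axiom 4 corresponds to the accessibility relation being transitive.
Transitive: yes — every two-step R-path is closed by a direct edge.

Yes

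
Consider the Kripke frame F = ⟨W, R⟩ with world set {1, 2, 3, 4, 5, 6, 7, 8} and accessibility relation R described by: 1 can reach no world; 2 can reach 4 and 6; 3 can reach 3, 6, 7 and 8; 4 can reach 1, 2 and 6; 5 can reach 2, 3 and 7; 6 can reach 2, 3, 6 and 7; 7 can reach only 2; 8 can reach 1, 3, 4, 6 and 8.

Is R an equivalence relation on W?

Reflexive: no — 1 is not related to itself.
Symmetric: no — 3 R 7 but not 7 R 3.
Transitive: no — 2 R 4 and 4 R 1, but not 2 R 1.
So R is not an equivalence relation.

No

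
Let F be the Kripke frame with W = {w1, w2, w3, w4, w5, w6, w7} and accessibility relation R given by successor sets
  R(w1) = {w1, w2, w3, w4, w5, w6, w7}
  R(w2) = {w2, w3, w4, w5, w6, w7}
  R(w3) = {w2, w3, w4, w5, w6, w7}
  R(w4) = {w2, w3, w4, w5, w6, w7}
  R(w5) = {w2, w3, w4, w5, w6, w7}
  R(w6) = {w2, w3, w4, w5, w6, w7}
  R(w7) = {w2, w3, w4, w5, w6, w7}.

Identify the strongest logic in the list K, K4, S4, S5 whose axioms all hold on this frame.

S4

Transitive (axiom 4): yes — every two-step R-path is closed by a direct edge.
Reflexive (axiom T): yes — every world is R-related to itself.
Euclidean (axiom 5): no — w1 R w2 and w1 R w1, but not w2 R w1.
So F validates K, K4, S4; S5 would additionally require R to be Euclidean. The strongest is S4.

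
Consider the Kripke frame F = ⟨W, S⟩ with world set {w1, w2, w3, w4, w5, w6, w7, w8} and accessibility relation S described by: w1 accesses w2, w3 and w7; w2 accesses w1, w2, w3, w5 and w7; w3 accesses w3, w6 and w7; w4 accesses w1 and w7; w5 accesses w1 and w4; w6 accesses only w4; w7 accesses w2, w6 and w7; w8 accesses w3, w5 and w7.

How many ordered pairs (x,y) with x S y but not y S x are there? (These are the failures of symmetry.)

15

Enumerating: (w1,w3), (w1,w7), (w2,w3), (w2,w5), (w3,w6), (w3,w7), (w4,w1), (w4,w7), (w5,w1), (w5,w4), (w6,w4), (w7,w6), (w8,w3), (w8,w5), (w8,w7).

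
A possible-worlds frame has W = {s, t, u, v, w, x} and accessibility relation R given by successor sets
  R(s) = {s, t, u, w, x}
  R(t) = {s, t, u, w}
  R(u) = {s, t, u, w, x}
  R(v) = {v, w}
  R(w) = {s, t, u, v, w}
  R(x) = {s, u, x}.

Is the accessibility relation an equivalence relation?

Reflexive: yes — every world is R-related to itself.
Symmetric: yes — every pair in R has its reverse in R.
Transitive: no — s R w and w R v, but not s R v.
So R is not an equivalence relation.

No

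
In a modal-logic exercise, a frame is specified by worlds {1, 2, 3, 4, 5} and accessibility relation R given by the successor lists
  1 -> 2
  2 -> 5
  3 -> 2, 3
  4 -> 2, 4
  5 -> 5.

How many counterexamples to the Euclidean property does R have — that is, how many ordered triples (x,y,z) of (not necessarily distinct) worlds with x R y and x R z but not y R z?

Enumerating: (1,2,2), (3,2,2), (3,2,3), (4,2,2), (4,2,4).

5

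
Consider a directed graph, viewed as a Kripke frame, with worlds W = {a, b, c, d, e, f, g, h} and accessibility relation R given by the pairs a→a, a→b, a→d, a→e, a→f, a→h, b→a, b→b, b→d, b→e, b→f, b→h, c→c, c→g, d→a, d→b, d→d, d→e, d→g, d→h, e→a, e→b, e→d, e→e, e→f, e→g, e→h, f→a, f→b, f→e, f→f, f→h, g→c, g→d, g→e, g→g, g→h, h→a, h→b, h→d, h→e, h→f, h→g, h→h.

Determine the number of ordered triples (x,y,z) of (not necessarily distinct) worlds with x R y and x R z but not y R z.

Enumerating: (a,d,f), (a,f,d), (b,d,f), (b,f,d), (d,a,g), (d,b,g), (d,g,a), (d,g,b), (e,a,g), (e,b,g), (e,d,f), (e,f,d), … and 18 more.
Total: 30.

30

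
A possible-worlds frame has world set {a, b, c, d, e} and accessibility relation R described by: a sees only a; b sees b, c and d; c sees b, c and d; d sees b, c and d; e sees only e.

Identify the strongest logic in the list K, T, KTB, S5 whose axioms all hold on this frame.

S5

Reflexive (axiom T): yes — every world is R-related to itself.
Symmetric (axiom B): yes — every pair in R has its reverse in R.
Euclidean (axiom 5): yes — any two successors of a common world are R-related.
So F validates K, T, KTB, S5. The strongest is S5.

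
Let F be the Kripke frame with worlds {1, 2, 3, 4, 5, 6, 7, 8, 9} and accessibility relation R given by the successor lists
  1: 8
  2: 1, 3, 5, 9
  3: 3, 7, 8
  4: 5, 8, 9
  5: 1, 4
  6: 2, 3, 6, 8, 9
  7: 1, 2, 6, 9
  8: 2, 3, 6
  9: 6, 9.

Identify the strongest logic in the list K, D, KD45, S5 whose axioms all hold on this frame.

Serial (axiom D): yes — every world has a successor (e.g. 1 R 8).
Euclidean (axiom 5): no — 2 R 1 and 2 R 3, but not 1 R 3.
Transitive (axiom 4): no — 1 R 8 and 8 R 2, but not 1 R 2.
Reflexive (axiom T): no — 1 is not related to itself.
So F validates K, D; KD45 would additionally require R to be Euclidean and transitive. The strongest is D.

D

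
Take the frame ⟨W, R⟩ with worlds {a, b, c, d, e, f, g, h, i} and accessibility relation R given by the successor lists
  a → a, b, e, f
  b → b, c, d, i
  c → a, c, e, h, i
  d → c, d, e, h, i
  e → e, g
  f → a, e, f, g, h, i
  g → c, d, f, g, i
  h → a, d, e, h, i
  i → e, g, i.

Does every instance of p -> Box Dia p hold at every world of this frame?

By correspondence theory, B is valid on a frame iff R is symmetric.
Symmetric: no — a R b but not b R a.

No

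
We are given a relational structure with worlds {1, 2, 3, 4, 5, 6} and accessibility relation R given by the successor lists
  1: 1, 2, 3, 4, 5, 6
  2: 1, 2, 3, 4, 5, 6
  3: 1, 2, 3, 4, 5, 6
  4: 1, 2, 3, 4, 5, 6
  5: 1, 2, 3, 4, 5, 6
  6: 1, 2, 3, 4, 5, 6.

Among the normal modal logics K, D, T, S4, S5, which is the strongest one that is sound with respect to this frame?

S5

Serial (axiom D): yes — every world has a successor (e.g. 1 R 1).
Reflexive (axiom T): yes — every world is R-related to itself.
Transitive (axiom 4): yes — every two-step R-path is closed by a direct edge.
Euclidean (axiom 5): yes — any two successors of a common world are R-related.
So F validates K, D, T, S4, S5. The strongest is S5.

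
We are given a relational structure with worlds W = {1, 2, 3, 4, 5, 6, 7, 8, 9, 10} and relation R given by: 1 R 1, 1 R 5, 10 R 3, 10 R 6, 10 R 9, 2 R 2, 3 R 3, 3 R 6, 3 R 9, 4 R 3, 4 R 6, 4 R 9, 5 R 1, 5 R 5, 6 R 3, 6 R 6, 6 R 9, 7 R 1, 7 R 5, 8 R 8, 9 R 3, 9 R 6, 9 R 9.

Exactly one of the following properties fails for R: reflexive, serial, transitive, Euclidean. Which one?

reflexive

Reflexive: no — 4 is not related to itself.
Serial: yes — every world has a successor (e.g. 1 R 1).
Transitive: yes — every two-step R-path is closed by a direct edge.
Euclidean: yes — any two successors of a common world are R-related.
Only reflexive fails.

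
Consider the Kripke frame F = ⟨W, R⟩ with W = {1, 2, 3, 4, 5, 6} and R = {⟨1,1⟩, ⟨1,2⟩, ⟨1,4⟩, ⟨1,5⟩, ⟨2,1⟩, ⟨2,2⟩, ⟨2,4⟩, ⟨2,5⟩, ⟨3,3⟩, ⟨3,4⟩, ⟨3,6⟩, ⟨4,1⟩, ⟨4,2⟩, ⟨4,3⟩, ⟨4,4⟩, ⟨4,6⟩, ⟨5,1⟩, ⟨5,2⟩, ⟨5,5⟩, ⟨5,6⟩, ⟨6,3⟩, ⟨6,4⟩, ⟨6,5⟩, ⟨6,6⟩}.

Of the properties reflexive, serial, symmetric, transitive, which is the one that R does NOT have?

transitive

Reflexive: yes — every world is R-related to itself.
Serial: yes — every world has a successor (e.g. 1 R 1).
Symmetric: yes — every pair in R has its reverse in R.
Transitive: no — 1 R 4 and 4 R 3, but not 1 R 3.
Only transitive fails.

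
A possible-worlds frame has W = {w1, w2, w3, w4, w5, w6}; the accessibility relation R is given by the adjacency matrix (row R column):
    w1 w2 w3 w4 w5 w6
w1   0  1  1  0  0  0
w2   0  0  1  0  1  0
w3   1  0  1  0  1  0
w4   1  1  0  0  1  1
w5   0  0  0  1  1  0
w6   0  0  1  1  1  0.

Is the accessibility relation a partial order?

Reflexive: no — w1 is not related to itself.
Transitive: no — w1 R w2 and w2 R w5, but not w1 R w5.
Antisymmetric: no — w1 R w3 and w3 R w1 with w1 ≠ w3.
So R is not a partial order.

No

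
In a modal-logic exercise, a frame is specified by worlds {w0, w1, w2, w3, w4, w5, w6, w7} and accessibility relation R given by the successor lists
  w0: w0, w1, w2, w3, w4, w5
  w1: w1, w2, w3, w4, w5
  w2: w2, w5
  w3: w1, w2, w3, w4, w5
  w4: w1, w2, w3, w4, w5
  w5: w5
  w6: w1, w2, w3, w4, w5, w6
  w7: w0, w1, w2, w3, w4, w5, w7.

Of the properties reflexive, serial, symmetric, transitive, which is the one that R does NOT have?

Reflexive: yes — every world is R-related to itself.
Serial: yes — every world has a successor (e.g. w0 R w0).
Symmetric: no — w0 R w1 but not w1 R w0.
Transitive: yes — every two-step R-path is closed by a direct edge.
Only symmetric fails.

symmetric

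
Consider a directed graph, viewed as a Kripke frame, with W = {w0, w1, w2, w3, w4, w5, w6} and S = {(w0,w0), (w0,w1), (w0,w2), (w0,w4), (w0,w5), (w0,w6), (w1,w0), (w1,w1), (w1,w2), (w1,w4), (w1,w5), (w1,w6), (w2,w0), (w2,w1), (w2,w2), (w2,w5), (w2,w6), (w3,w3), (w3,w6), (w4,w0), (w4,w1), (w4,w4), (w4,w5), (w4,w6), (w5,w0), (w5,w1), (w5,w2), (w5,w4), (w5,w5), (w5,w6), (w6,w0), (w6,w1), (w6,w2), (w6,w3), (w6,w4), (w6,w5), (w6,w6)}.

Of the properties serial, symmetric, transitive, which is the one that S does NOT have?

transitive

Serial: yes — every world has a successor (e.g. w0 S w0).
Symmetric: yes — every pair in S has its reverse in S.
Transitive: no — w0 S w6 and w6 S w3, but not w0 S w3.
Only transitive fails.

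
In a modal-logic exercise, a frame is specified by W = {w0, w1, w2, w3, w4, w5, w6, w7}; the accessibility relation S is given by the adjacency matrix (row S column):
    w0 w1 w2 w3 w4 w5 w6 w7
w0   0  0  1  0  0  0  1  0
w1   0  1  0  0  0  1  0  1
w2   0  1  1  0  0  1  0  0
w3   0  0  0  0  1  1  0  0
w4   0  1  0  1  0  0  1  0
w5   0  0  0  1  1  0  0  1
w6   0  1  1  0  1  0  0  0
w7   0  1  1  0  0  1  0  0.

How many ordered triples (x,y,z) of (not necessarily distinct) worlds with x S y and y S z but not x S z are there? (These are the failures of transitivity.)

37

Enumerating: (w0,w2,w1), (w0,w2,w5), (w0,w6,w1), (w0,w6,w4), (w1,w5,w3), (w1,w5,w4), (w1,w7,w2), (w2,w1,w7), (w2,w5,w3), (w2,w5,w4), (w2,w5,w7), (w3,w4,w1), … and 25 more.
Total: 37.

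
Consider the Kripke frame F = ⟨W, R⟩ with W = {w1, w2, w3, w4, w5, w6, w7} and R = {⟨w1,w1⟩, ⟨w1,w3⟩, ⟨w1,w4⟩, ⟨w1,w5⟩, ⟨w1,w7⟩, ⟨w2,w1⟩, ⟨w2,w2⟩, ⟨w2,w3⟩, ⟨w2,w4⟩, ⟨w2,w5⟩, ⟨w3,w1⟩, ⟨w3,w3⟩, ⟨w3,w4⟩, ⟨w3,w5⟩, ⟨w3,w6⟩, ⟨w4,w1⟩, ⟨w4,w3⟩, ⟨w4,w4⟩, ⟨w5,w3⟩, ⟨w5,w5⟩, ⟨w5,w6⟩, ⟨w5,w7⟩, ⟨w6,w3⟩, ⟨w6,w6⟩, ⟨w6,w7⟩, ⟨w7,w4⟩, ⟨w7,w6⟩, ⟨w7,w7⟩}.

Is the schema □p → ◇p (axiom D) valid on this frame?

Yes

The schema D characterises exactly the serial frames.
Serial: yes — every world has a successor (e.g. w1 R w1).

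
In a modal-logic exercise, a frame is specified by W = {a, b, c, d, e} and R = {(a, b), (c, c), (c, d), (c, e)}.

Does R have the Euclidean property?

Euclidean: no — c R d and c R e, but not d R e.

No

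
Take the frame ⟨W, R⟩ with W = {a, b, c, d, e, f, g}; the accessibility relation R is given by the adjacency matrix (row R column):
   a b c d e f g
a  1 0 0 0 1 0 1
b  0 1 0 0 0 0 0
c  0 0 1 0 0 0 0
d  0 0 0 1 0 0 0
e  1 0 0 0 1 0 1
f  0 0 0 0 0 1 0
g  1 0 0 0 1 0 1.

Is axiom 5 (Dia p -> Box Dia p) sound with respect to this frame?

Yes

The schema 5 characterises exactly the Euclidean frames.
Euclidean: yes — any two successors of a common world are R-related.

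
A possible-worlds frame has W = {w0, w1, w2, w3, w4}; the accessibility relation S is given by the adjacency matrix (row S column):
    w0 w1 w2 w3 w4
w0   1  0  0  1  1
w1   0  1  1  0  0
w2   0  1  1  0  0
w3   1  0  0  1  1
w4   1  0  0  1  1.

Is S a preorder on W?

Reflexive: yes — every world is S-related to itself.
Transitive: yes — every two-step S-path is closed by a direct edge.
So S is a preorder.

Yes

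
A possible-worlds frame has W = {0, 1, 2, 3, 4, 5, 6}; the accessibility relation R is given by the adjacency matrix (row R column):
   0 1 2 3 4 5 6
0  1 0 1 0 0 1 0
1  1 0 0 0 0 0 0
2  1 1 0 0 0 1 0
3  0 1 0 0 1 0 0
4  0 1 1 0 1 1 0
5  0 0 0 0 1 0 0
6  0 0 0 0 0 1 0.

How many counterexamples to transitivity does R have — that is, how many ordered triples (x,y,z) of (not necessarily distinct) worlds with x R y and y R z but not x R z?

Enumerating: (0,2,1), (0,5,4), (1,0,2), (1,0,5), (2,0,2), (2,5,4), (3,1,0), (3,4,2), (3,4,5), (4,1,0), (4,2,0), (5,4,1), (5,4,2), (5,4,5), (6,5,4).

15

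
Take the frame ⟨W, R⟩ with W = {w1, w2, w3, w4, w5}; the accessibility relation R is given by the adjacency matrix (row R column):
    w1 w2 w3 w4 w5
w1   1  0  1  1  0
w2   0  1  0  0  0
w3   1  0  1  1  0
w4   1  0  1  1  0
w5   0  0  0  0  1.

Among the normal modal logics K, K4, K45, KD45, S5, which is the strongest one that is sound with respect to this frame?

Transitive (axiom 4): yes — every two-step R-path is closed by a direct edge.
Euclidean (axiom 5): yes — any two successors of a common world are R-related.
Serial (axiom D): yes — every world has a successor (e.g. w1 R w1).
Reflexive (axiom T): yes — every world is R-related to itself.
So F validates K, K4, K45, KD45, S5. The strongest is S5.

S5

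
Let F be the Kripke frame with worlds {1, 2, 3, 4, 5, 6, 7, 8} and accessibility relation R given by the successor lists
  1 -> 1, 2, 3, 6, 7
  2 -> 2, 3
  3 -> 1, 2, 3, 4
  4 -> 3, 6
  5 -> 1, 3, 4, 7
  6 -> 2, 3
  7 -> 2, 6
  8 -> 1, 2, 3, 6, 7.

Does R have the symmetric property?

Symmetric: no — 1 R 2 but not 2 R 1.

No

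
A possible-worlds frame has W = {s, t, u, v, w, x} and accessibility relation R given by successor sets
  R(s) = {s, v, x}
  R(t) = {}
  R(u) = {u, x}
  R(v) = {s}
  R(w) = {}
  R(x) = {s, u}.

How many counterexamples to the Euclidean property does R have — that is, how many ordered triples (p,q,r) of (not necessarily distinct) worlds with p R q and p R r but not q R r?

Enumerating: (s,v,v), (s,v,x), (s,x,v), (s,x,x), (u,x,x), (x,s,u), (x,u,s).

7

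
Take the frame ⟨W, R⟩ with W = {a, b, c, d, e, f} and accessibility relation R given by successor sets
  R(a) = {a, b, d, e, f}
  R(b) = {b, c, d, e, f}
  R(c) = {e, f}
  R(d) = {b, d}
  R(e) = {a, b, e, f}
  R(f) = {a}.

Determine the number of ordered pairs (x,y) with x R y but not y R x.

Enumerating: (a,b), (a,d), (b,c), (b,f), (c,e), (c,f), (e,f).

7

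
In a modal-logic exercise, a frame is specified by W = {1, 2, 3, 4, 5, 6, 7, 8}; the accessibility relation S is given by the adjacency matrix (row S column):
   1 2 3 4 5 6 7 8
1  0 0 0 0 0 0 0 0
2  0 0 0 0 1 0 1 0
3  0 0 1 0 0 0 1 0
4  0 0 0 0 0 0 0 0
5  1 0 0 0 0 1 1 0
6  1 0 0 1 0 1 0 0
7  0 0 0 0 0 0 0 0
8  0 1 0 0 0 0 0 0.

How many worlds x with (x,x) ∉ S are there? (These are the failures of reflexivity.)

Enumerating: 1, 2, 4, 5, 7, 8.

6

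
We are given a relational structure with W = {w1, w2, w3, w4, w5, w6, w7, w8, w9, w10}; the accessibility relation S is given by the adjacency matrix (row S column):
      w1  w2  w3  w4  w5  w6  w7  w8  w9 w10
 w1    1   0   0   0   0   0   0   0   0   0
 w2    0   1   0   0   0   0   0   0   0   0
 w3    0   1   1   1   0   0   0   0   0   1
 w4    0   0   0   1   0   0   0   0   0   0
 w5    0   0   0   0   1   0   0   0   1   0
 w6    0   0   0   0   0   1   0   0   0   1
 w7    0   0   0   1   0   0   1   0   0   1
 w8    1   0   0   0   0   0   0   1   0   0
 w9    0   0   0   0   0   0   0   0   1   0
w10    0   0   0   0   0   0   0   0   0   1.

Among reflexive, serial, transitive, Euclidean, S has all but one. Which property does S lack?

Reflexive: yes — every world is S-related to itself.
Serial: yes — every world has a successor (e.g. w1 S w1).
Transitive: yes — every two-step S-path is closed by a direct edge.
Euclidean: no — w3 S w10 and w3 S w2, but not w10 S w2.
Only Euclidean fails.

Euclidean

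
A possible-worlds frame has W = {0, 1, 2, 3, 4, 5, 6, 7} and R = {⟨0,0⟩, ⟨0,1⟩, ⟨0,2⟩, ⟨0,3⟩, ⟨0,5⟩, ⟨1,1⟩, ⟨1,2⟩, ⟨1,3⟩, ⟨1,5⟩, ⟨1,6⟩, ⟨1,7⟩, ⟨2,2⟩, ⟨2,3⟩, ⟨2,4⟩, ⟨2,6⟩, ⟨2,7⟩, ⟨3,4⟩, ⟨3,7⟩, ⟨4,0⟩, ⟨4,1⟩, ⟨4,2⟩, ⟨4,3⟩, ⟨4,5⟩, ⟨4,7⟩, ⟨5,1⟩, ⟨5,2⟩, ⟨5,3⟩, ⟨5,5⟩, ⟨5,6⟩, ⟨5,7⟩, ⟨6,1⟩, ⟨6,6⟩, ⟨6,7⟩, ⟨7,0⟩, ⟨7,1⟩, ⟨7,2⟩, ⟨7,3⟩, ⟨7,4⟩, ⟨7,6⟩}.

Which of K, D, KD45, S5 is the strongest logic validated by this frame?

D

Serial (axiom D): yes — every world has a successor (e.g. 0 R 0).
Euclidean (axiom 5): no — 0 R 2 and 0 R 1, but not 2 R 1.
Transitive (axiom 4): no — 0 R 1 and 1 R 6, but not 0 R 6.
Reflexive (axiom T): no — 3 is not related to itself.
So F validates K, D; KD45 would additionally require R to be Euclidean and transitive. The strongest is D.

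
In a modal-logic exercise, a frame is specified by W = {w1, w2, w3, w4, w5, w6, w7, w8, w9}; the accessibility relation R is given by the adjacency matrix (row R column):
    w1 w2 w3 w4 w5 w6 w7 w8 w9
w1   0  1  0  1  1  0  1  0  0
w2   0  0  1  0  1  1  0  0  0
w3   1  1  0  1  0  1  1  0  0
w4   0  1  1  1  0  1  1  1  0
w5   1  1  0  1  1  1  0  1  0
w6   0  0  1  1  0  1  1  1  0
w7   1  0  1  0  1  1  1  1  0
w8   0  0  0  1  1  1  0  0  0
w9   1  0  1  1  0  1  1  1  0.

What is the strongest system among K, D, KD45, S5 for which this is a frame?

Serial (axiom D): yes — every world has a successor (e.g. w1 R w2).
Euclidean (axiom 5): no — w1 R w2 and w1 R w4, but not w2 R w4.
Transitive (axiom 4): no — w1 R w2 and w2 R w3, but not w1 R w3.
Reflexive (axiom T): no — w1 is not related to itself.
So F validates K, D; KD45 would additionally require R to be Euclidean and transitive. The strongest is D.

D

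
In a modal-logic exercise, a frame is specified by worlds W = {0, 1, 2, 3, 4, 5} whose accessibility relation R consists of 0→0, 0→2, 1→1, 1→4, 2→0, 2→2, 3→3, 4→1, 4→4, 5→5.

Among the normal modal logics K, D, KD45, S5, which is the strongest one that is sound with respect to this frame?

Serial (axiom D): yes — every world has a successor (e.g. 0 R 0).
Euclidean (axiom 5): yes — any two successors of a common world are R-related.
Transitive (axiom 4): yes — every two-step R-path is closed by a direct edge.
Reflexive (axiom T): yes — every world is R-related to itself.
So F validates K, D, KD45, S5. The strongest is S5.

S5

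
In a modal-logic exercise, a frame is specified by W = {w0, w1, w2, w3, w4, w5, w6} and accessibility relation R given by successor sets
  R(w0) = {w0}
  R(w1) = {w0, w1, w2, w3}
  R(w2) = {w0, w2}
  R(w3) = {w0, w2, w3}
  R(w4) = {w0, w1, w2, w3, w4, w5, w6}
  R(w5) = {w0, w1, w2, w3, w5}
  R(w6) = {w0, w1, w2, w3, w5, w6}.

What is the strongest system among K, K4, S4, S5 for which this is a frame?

Transitive (axiom 4): yes — every two-step R-path is closed by a direct edge.
Reflexive (axiom T): yes — every world is R-related to itself.
Euclidean (axiom 5): no — w1 R w0 and w1 R w2, but not w0 R w2.
So F validates K, K4, S4; S5 would additionally require R to be Euclidean. The strongest is S4.

S4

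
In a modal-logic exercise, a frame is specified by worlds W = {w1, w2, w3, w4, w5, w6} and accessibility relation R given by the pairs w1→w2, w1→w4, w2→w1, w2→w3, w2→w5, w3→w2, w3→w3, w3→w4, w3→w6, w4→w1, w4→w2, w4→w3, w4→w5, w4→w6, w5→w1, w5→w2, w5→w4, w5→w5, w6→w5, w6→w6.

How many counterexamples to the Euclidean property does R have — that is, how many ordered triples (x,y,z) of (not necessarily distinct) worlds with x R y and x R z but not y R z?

35

Enumerating: (w1,w2,w2), (w1,w2,w4), (w1,w4,w4), (w2,w1,w1), (w2,w1,w3), (w2,w1,w5), (w2,w3,w1), (w2,w3,w5), (w2,w5,w3), (w3,w2,w2), (w3,w2,w4), (w3,w2,w6), … and 23 more.
Total: 35.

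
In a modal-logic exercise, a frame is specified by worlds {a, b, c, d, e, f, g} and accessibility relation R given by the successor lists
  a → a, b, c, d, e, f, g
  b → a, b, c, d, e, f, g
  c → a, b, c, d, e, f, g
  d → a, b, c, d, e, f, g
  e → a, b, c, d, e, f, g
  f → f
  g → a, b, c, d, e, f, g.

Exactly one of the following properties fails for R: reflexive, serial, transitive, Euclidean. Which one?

Euclidean

Reflexive: yes — every world is R-related to itself.
Serial: yes — every world has a successor (e.g. a R a).
Transitive: yes — every two-step R-path is closed by a direct edge.
Euclidean: no — a R f and a R b, but not f R b.
Only Euclidean fails.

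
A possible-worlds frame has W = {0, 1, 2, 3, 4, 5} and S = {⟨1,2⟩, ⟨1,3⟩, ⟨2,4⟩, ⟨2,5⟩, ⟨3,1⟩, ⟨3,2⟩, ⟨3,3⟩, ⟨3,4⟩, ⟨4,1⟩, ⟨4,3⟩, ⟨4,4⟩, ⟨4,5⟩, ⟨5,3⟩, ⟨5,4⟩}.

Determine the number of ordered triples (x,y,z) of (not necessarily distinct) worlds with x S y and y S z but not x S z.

Enumerating: (1,2,4), (1,2,5), (1,3,1), (1,3,4), (2,4,1), (2,4,3), (2,5,3), (3,2,5), (3,4,5), (4,1,2), (4,3,2), (5,3,1), (5,3,2), (5,4,1), (5,4,5).

15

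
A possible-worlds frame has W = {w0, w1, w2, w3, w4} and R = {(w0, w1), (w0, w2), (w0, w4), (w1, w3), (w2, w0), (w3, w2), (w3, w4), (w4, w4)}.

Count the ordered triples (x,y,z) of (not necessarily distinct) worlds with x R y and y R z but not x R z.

Enumerating: (w0,w1,w3), (w0,w2,w0), (w1,w3,w2), (w1,w3,w4), (w2,w0,w1), (w2,w0,w2), (w2,w0,w4), (w3,w2,w0).

8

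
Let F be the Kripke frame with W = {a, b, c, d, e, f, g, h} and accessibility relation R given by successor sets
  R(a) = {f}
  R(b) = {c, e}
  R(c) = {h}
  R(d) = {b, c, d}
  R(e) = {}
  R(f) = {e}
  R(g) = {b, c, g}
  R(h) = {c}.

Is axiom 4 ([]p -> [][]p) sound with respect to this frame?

By correspondence theory, 4 is valid on a frame iff R is transitive.
Transitive: no — a R f and f R e, but not a R e.

No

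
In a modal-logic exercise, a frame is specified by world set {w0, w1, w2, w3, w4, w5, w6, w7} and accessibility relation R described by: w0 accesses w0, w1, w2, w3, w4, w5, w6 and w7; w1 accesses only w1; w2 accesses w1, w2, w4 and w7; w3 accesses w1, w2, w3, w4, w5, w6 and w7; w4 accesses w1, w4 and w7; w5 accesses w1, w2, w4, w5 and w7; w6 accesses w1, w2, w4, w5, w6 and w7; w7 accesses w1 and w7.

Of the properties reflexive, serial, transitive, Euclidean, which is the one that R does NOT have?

Reflexive: yes — every world is R-related to itself.
Serial: yes — every world has a successor (e.g. w0 R w0).
Transitive: yes — every two-step R-path is closed by a direct edge.
Euclidean: no — w0 R w1 and w0 R w2, but not w1 R w2.
Only Euclidean fails.

Euclidean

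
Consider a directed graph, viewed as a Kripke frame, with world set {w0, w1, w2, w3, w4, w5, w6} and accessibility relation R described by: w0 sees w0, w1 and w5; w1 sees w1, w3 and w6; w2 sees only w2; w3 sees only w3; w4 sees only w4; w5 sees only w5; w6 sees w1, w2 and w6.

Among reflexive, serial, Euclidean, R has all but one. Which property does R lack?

Euclidean

Reflexive: yes — every world is R-related to itself.
Serial: yes — every world has a successor (e.g. w0 R w0).
Euclidean: no — w0 R w1 and w0 R w5, but not w1 R w5.
Only Euclidean fails.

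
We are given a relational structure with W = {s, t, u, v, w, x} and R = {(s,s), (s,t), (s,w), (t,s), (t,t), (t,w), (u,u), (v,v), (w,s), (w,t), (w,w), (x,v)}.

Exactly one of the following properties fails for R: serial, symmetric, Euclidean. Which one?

Serial: yes — every world has a successor (e.g. s R s).
Symmetric: no — x R v but not v R x.
Euclidean: yes — any two successors of a common world are R-related.
Only symmetric fails.

symmetric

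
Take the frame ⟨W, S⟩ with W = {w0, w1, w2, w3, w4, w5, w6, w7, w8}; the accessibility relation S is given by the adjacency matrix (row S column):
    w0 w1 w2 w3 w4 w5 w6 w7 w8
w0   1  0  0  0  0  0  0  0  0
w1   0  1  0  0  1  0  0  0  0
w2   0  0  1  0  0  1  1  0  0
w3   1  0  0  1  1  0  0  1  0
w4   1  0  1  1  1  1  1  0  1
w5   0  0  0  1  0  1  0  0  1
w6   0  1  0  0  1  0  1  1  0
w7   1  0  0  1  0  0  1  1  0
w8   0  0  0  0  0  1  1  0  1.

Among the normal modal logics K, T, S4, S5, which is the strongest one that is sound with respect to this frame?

Reflexive (axiom T): yes — every world is S-related to itself.
Transitive (axiom 4): no — w1 S w4 and w4 S w0, but not w1 S w0.
Euclidean (axiom 5): no — w2 S w5 and w2 S w6, but not w5 S w6.
So F validates K, T; S4 would additionally require S to be transitive. The strongest is T.

T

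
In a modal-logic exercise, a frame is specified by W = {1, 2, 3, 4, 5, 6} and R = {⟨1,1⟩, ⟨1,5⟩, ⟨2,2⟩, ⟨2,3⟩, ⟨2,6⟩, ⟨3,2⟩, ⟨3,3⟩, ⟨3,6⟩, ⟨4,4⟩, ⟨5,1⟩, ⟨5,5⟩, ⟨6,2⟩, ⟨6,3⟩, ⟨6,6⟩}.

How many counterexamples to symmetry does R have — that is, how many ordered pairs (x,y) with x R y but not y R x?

R is symmetric; there are no such tuples.

0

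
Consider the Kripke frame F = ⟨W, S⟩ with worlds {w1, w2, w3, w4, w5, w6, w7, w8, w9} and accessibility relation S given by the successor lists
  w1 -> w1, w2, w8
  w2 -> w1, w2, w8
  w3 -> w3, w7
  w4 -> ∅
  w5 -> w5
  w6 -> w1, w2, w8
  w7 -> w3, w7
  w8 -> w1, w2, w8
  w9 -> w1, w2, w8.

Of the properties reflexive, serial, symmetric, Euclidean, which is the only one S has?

Euclidean

Reflexive: no — w4 is not related to itself.
Serial: no — w4 has no S-successor.
Symmetric: no — w6 S w1 but not w1 S w6.
Euclidean: yes — any two successors of a common world are S-related.
Only Euclidean holds.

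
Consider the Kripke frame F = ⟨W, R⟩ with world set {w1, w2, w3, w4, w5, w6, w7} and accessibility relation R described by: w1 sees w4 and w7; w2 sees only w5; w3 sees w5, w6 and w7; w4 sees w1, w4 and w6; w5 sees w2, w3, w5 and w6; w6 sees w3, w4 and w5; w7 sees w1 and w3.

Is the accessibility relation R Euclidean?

No

Euclidean: no — w1 R w4 and w1 R w7, but not w4 R w7.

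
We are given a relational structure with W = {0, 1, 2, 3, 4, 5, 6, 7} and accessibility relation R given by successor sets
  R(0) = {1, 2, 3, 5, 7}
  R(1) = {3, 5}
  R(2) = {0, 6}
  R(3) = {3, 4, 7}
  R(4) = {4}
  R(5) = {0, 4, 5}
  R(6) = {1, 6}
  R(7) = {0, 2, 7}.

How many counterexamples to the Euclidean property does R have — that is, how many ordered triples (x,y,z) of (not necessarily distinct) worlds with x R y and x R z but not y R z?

36

Enumerating: (0,1,1), (0,1,2), (0,1,7), (0,2,1), (0,2,2), (0,2,3), (0,2,5), (0,2,7), (0,3,1), (0,3,2), (0,3,5), (0,5,1), … and 24 more.
Total: 36.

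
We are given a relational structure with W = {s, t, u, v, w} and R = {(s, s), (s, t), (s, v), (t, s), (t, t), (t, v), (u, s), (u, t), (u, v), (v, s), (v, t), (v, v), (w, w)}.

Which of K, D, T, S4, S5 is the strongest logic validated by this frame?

D

Serial (axiom D): yes — every world has a successor (e.g. s R s).
Reflexive (axiom T): no — u is not related to itself.
Transitive (axiom 4): yes — every two-step R-path is closed by a direct edge.
Euclidean (axiom 5): yes — any two successors of a common world are R-related.
So F validates K, D; T would additionally require R to be reflexive. The strongest is D.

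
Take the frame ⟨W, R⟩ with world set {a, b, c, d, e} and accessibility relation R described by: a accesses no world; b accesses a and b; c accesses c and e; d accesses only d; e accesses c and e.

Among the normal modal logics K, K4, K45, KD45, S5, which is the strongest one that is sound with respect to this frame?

Transitive (axiom 4): yes — every two-step R-path is closed by a direct edge.
Euclidean (axiom 5): no — b R a and b R a, but not a R a.
Serial (axiom D): no — a has no R-successor.
Reflexive (axiom T): no — a is not related to itself.
So F validates K, K4; K45 would additionally require R to be Euclidean. The strongest is K4.

K4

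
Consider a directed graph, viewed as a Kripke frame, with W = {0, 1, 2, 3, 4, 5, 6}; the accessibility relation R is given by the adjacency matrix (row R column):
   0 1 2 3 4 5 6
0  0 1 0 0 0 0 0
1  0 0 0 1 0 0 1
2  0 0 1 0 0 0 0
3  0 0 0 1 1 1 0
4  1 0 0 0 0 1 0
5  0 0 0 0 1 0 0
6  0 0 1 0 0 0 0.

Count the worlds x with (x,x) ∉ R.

Enumerating: 0, 1, 4, 5, 6.

5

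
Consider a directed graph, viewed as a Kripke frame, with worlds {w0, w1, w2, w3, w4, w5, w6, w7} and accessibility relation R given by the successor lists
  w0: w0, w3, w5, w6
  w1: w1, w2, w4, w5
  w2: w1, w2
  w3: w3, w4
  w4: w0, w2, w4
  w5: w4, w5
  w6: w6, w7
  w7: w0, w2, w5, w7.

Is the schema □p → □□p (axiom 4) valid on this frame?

No

Axiom 4 corresponds to the accessibility relation being transitive.
Transitive: no — w0 R w3 and w3 R w4, but not w0 R w4.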